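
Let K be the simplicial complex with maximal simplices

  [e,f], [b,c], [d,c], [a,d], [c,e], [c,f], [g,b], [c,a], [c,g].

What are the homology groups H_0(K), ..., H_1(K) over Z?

Order the vertices as a < b < c < d < e < f < g. Listing each simplex with vertices in this order, K has dimension 1 with simplices:

  0-simplices (7): a, b, c, d, e, f, g
  1-simplices (9): ac, ad, bc, bg, cd, ce, cf, cg, ef

Hence C_0 ≅ Z^7, C_1 ≅ Z^9.

Boundary ∂_1: C_1 → C_0 maps an edge to its endpoints' difference, ∂[p,q] = q − p.
The 7×9 boundary matrix has rank 6 and Smith normal form diag(1,1,1,1,1,1).

Reading off H_k = ker ∂_k / im ∂_{k+1}:

  H_0: rank C_0 − rank ∂_1 = 7 − 6 = 1, and the invariant factors of ∂_1 are all 1, so H_0 ≅ Z.
  H_1: rank ker ∂_1 − rank ∂_2 = (9 − 6) − 0 = 3, and there is no ∂_2, so H_1 ≅ Z^3.

(K is a triangulation of a wedge of 3 circles.)

H_0 = Z,  H_1 = Z^3.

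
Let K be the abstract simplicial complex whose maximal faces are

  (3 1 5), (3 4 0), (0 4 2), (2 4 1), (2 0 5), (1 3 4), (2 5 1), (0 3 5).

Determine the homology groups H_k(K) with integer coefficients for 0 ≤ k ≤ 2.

H_0 ≅ Z,  H_1 = 0,  H_2 ≅ Z.

Order the vertices as 0 < 1 < 2 < 3 < 4 < 5. Listing each simplex with vertices in this order, K has dimension 2 with simplices:

  0-simplices (6): [0], [1], [2], [3], [4], [5]
  1-simplices (12): [0,2], [0,3], [0,4], [0,5], [1,2], [1,3], [1,4], [1,5], [2,4], [2,5], [3,4], [3,5]
  2-simplices (8): [0,2,4], [0,2,5], [0,3,4], [0,3,5], [1,2,4], [1,2,5], [1,3,4], [1,3,5]

so the chain groups are C_0 ≅ Z^6, C_1 ≅ Z^12, C_2 ≅ Z^8.

Boundary ∂_1: C_1 → C_0 is given by ∂[p,q] = [q] − [p].
The resulting 6×12 matrix has rank 5, and its Smith normal form has invariant factors (1,1,1,1,1).

Boundary ∂_2: C_2 → C_1 sends each 2-simplex [p,q,r] to [q,r] − [p,r] + [p,q]. For instance
  ∂[0,2,4] = [2,4] − [0,4] + [0,2],
  ∂[0,3,4] = [3,4] − [0,4] + [0,3].
This gives a 12×8 integer matrix of rank 7; reducing to Smith normal form yields diagonal entries (1,1,1,1,1,1,1).

Computing H_k = (kernel of ∂_k) / (image of ∂_{k+1}):

  H_0: rank C_0 − rank ∂_1 = 6 − 5 = 1, and the invariant factors of ∂_1 are all 1, so H_0 ≅ Z.
  H_1: rank ker ∂_1 − rank ∂_2 = (12 − 5) − 7 = 0, and the invariant factors of ∂_2 are all 1, so H_1 ≅ 0.
  H_2: rank ker ∂_2 − rank ∂_3 = (8 − 7) − 0 = 1, and there is no ∂_3, so H_2 ≅ Z.

As a check, the Euler characteristic is 6 − 12 + 8 = 2, which agrees with 1 − 0 + 1 = 2.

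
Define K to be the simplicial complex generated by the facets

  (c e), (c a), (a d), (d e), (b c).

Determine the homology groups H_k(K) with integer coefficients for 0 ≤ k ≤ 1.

Order the vertices as a < b < c < d < e. Listing each simplex with vertices in this order, K has dimension 1 with simplices:

  0-simplices (5): a, b, c, d, e
  1-simplices (5): ac, ad, bc, ce, de

Hence C_0 ≅ Z^5, C_1 ≅ Z^5.

∂_1: C_1 → C_0 sends each edge [p,q] (with p < q) to q − p.
As a 5×5 matrix over Z this has rank 4, with invariant factors (1,1,1,1).

From H_k ≅ ker(∂_k) / im(∂_{k+1}) we obtain:

  H_0: rank C_0 − rank ∂_1 = 5 − 4 = 1, and the invariant factors of ∂_1 are all 1, so H_0 = Z.
  H_1: rank ker ∂_1 − rank ∂_2 = (5 − 4) − 0 = 1, and there is no ∂_2, so H_1 = Z.

H_0 = Z,  H_1 = Z.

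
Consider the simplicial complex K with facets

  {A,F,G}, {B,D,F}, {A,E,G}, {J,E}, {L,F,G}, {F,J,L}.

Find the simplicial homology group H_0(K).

H_0 ≅ Z.

Fix the vertex order A < B < D < E < F < G < J < L and write every simplex with vertices in increasing order. Then dim K = 2 and the simplices of K are:

  0-simplices (8): A, B, D, E, F, G, J, L
  1-simplices (13): AE, AF, AG, BD, BF, DF, EG, EJ, FG, FJ, FL, GL, JL
  2-simplices (5): AEG, AFG, BDF, FGL, FJL

giving chain groups C_0 ≅ Z^8, C_1 ≅ Z^13, C_2 ≅ Z^5.

Boundary ∂_1: C_1 → C_0 maps an edge to its endpoints' difference, ∂[p,q] = q − p. For instance
  ∂BD = D − B.
This gives a 8×13 integer matrix of rank 7; reducing to Smith normal form yields diagonal entries (1,1,1,1,1,1,1).

∂_2: C_2 → C_1 sends each 2-simplex [p,q,r] to [q,r] − [p,r] + [p,q]. For instance
  ∂FGL = GL − FL + FG,
  ∂AFG = FG − AG + AF.
The resulting 13×5 matrix has rank 5, and its Smith normal form has invariant factors (1,1,1,1,1).

Reading off H_k = ker ∂_k / im ∂_{k+1}:

  H_0: rank C_0 − rank ∂_1 = 8 − 7 = 1, and the invariant factors of ∂_1 are all 1, so H_0 ≅ Z.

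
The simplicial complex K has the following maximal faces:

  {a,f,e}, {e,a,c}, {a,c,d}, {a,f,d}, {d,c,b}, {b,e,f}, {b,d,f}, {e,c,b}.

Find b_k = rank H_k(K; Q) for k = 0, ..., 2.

b_0 = 1, b_1 = 0, b_2 = 1.

Fix the vertex order a < b < c < d < e < f and write every simplex with vertices in increasing order. Then dim K = 2 and the simplices of K are:

  0-simplices (6): a, b, c, d, e, f
  1-simplices (12): ac, ad, ae, af, bc, bd, be, bf, cd, ce, df, ef
  2-simplices (8): acd, ace, adf, aef, bcd, bce, bdf, bef

giving chain groups C_0 ≅ Z^6, C_1 ≅ Z^12, C_2 ≅ Z^8.

Boundary ∂_1: C_1 → C_0 is given by ∂[p,q] = [q] − [p]. For instance
  ∂df = f − d.
The 6×12 boundary matrix has rank 5 and Smith normal form diag(1,1,1,1,1).

∂_2: C_2 → C_1 maps a triangle to the signed sum of its edges. For instance
  ∂adf = df − af + ad,
  ∂bdf = df − bf + bd.
The resulting 12×8 matrix has rank 7, and its Smith normal form has invariant factors (1,1,1,1,1,1,1).

Computing H_k = (kernel of ∂_k) / (image of ∂_{k+1}):

  H_0: rank C_0 − rank ∂_1 = 6 − 5 = 1, and the invariant factors of ∂_1 are all 1, so H_0 = Z.
  H_1: rank ker ∂_1 − rank ∂_2 = (12 − 5) − 7 = 0, and the invariant factors of ∂_2 are all 1, so H_1 = 0.
  H_2: rank ker ∂_2 − rank ∂_3 = (8 − 7) − 0 = 1, and there is no ∂_3, so H_2 = Z.

As a check, the Euler characteristic is 6 − 12 + 8 = 2, which agrees with 1 − 0 + 1 = 2.

Hence the Betti numbers are b_0 = 1, b_1 = 0, b_2 = 1.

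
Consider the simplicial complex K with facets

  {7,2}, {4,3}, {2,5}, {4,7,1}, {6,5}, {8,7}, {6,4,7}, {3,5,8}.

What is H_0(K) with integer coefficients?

H_0 = Z.

Order the vertices as 1 < 2 < 3 < 4 < 5 < 6 < 7 < 8. Listing each simplex with vertices in this order, K has dimension 2 with simplices:

  0-simplices (8): [1], [2], [3], [4], [5], [6], [7], [8]
  1-simplices (13): [1,4], [1,7], [2,5], [2,7], [3,4], [3,5], [3,8], [4,6], [4,7], [5,6], [5,8], [6,7], [7,8]
  2-simplices (3): [1,4,7], [3,5,8], [4,6,7]

Hence C_0 ≅ Z^8, C_1 ≅ Z^13, C_2 ≅ Z^3.

∂_1: C_1 → C_0 maps an edge to its endpoints' difference, ∂[p,q] = q − p.
The 8×13 boundary matrix has rank 7 and Smith normal form diag(1,1,1,1,1,1,1).

∂_2: C_2 → C_1 sends each 2-simplex [p,q,r] to [q,r] − [p,r] + [p,q]. For instance
  ∂[1,4,7] = [4,7] − [1,7] + [1,4],
  ∂[4,6,7] = [6,7] − [4,7] + [4,6].
The resulting 13×3 matrix has rank 3, and its Smith normal form has invariant factors (1,1,1).

Computing H_k = (kernel of ∂_k) / (image of ∂_{k+1}):

  H_0: rank C_0 − rank ∂_1 = 8 − 7 = 1, and the invariant factors of ∂_1 are all 1, so H_0 ≅ Z.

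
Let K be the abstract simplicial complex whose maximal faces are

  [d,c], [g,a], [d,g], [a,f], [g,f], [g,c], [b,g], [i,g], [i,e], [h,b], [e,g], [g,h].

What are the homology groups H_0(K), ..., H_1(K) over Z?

H_0 = Z,  H_1 = Z^4.

Take the total order a < b < c < d < e < f < g < h < i on the vertex set. Then K (dimension 1) consists of the simplices:

  0-simplices (9): a, b, c, d, e, f, g, h, i
  1-simplices (12): af, ag, bg, bh, cd, cg, dg, eg, ei, fg, gh, gi

so the chain groups are C_0 ≅ Z^9, C_1 ≅ Z^12.

The boundary map ∂_1: C_1 → C_0 is given by ∂[p,q] = [q] − [p].
This gives a 9×12 integer matrix of rank 8; reducing to Smith normal form yields diagonal entries (1,1,1,1,1,1,1,1).

From H_k ≅ ker(∂_k) / im(∂_{k+1}) we obtain:

  H_0: rank C_0 − rank ∂_1 = 9 − 8 = 1, and the invariant factors of ∂_1 are all 1, so H_0 = Z.
  H_1: rank ker ∂_1 − rank ∂_2 = (12 − 8) − 0 = 4, and there is no ∂_2, so H_1 = Z^4.

(K is a triangulation of a wedge of 4 circles.)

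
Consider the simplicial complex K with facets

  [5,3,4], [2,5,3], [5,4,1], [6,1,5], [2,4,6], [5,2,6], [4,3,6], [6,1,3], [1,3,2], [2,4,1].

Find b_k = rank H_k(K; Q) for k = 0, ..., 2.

We work with the vertex ordering 1 < 2 < 3 < 4 < 5 < 6. The simplices of K, each written with vertices in increasing order, are:

  0-simplices (6): [1], [2], [3], [4], [5], [6]
  1-simplices (15): [1,2], [1,3], [1,4], [1,5], [1,6], [2,3], [2,4], [2,5], [2,6], [3,4], [3,5], [3,6], [4,5], [4,6], [5,6]
  2-simplices (10): [1,2,3], [1,2,4], [1,3,6], [1,4,5], [1,5,6], [2,3,5], [2,4,6], [2,5,6], [3,4,5], [3,4,6]

giving chain groups C_0 ≅ Z^6, C_1 ≅ Z^15, C_2 ≅ Z^10.

The boundary map ∂_1: C_1 → C_0 sends each edge [p,q] (with p < q) to q − p.
The 6×15 boundary matrix has rank 5 and Smith normal form diag(1,1,1,1,1).

∂_2: C_2 → C_1 sends each 2-simplex [p,q,r] to [q,r] − [p,r] + [p,q]. For instance
  ∂[2,3,5] = [3,5] − [2,5] + [2,3],
  ∂[2,4,6] = [4,6] − [2,6] + [2,4].
As a 15×10 matrix over Z this has rank 10, with invariant factors (1,1,1,1,1,1,1,1,1,2).

Computing H_k = (kernel of ∂_k) / (image of ∂_{k+1}):

  H_0: rank C_0 − rank ∂_1 = 6 − 5 = 1, and the invariant factors of ∂_1 are all 1, so H_0 = Z.
  H_1: rank ker ∂_1 − rank ∂_2 = (15 − 5) − 10 = 0, and ∂_2 has invariant factor 2 > 1, so H_1 = Z/2.
  H_2: rank ker ∂_2 − rank ∂_3 = (10 − 10) − 0 = 0, and there is no ∂_3, so H_2 = 0.

(K is a triangulation of the real projective plane RP^2.)

Hence the Betti numbers are b_0 = 1, b_1 = 0, b_2 = 0.

b_0 = 1, b_1 = 0, b_2 = 0.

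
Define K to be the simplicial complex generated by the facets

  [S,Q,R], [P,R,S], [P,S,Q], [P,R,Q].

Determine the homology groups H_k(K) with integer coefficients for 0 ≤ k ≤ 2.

H_0 = Z,  H_1 = 0,  H_2 = Z.

Order the vertices as P < Q < R < S. Listing each simplex with vertices in this order, K has dimension 2 with simplices:

  0-simplices (4): P, Q, R, S
  1-simplices (6): PQ, PR, PS, QR, QS, RS
  2-simplices (4): PQR, PQS, PRS, QRS

giving chain groups C_0 ≅ Z^4, C_1 ≅ Z^6, C_2 ≅ Z^4.

Boundary ∂_1: C_1 → C_0 maps an edge to its endpoints' difference, ∂[p,q] = q − p.
This gives a 4×6 integer matrix of rank 3; reducing to Smith normal form yields diagonal entries (1,1,1).

Boundary ∂_2: C_2 → C_1 sends each 2-simplex [p,q,r] to [q,r] − [p,r] + [p,q]. For instance
  ∂PQS = QS − PS + PQ,
  ∂PRS = RS − PS + PR.
This gives a 6×4 integer matrix of rank 3; reducing to Smith normal form yields diagonal entries (1,1,1).

From H_k ≅ ker(∂_k) / im(∂_{k+1}) we obtain:

  H_0: rank C_0 − rank ∂_1 = 4 − 3 = 1, and the invariant factors of ∂_1 are all 1, so H_0 = Z.
  H_1: rank ker ∂_1 − rank ∂_2 = (6 − 3) − 3 = 0, and the invariant factors of ∂_2 are all 1, so H_1 = 0.
  H_2: rank ker ∂_2 − rank ∂_3 = (4 − 3) − 0 = 1, and there is no ∂_3, so H_2 = Z.

As a check, the Euler characteristic is 4 − 6 + 4 = 2, which agrees with 1 − 0 + 1 = 2.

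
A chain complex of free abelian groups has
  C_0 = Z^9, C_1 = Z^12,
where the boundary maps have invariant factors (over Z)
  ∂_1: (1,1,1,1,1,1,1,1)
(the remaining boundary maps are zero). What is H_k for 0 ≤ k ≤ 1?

H_0: b_0 = 9 − 0 − 8 = 1; torsion from ∂_1 factors > 1: none. So H_0 = Z.
H_1: b_1 = 12 − 8 − 0 = 4; torsion from ∂_2 factors > 1: none. So H_1 = Z^4.

H_0 = Z,  H_1 = Z^4.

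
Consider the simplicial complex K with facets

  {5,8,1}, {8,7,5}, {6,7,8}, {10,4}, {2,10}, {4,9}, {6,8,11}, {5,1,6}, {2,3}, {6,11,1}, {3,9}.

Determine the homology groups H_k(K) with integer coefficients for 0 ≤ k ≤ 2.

Fix the vertex order 1 < 2 < 3 < 4 < 5 < 6 < 7 < 8 < 9 < 10 < 11 and write every simplex with vertices in increasing order. Then dim K = 2 and the simplices of K are:

  0-simplices (11): [1], [2], [3], [4], [5], [6], [7], [8], [9], [10], [11]
  1-simplices (17): [1,5], [1,6], [1,8], [1,11], [2,3], [2,10], [3,9], [4,9], [4,10], [5,6], [5,7], [5,8], [6,7], [6,8], [6,11], [7,8], [8,11]
  2-simplices (6): [1,5,6], [1,5,8], [1,6,11], [5,7,8], [6,7,8], [6,8,11]

Hence C_0 ≅ Z^11, C_1 ≅ Z^17, C_2 ≅ Z^6.

∂_1: C_1 → C_0 sends each edge [p,q] (with p < q) to q − p.
As a 11×17 matrix over Z this has rank 9, with invariant factors (1,1,1,1,1,1,1,1,1).

Boundary ∂_2: C_2 → C_1 acts by ∂[p,q,r] = [q,r] − [p,r] + [p,q]. For instance
  ∂[1,5,8] = [5,8] − [1,8] + [1,5],
  ∂[5,7,8] = [7,8] − [5,8] + [5,7].
The resulting 17×6 matrix has rank 6, and its Smith normal form has invariant factors (1,1,1,1,1,1).

Now H_k = ker ∂_k / im ∂_{k+1}, so:

  H_0: rank C_0 − rank ∂_1 = 11 − 9 = 2, and the invariant factors of ∂_1 are all 1, so H_0 = Z^2.
  H_1: rank ker ∂_1 − rank ∂_2 = (17 − 9) − 6 = 2, and the invariant factors of ∂_2 are all 1, so H_1 = Z^2.
  H_2: rank ker ∂_2 − rank ∂_3 = (6 − 6) − 0 = 0, and there is no ∂_3, so H_2 = 0.

As a check, the Euler characteristic is 11 − 17 + 6 = 0, which agrees with 2 − 2 + 0 = 0.
(K is a triangulation of the disjoint union of the cylinder S^1 x I and the circle S^1.)

H_0 ≅ Z^2,  H_1 ≅ Z^2,  H_2 = 0.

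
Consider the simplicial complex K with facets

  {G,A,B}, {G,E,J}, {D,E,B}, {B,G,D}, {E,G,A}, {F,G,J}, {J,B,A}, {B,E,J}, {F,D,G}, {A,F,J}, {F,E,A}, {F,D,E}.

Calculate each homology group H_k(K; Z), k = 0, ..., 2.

H_0 ≅ Z,  H_1 ≅ Z/2Z,  H_2 = 0.

K has 7 vertices, 18 edges, 12 triangles.
rank ∂_0 = 0, rank ∂_1 = 6 ⇒ b_0 = 7 − 0 − 6 = 1; all invariant factors of ∂_1 are 1 so no torsion. So H_0 ≅ Z.
rank ∂_1 = 6, rank ∂_2 = 12 ⇒ b_1 = 18 − 6 − 12 = 0; ∂_2 has invariant factor(s) [2] giving torsion. So H_1 ≅ Z/2Z.
rank ∂_2 = 12, rank ∂_3 = 0 ⇒ b_2 = 12 − 12 − 0 = 0. So H_2 ≅ 0.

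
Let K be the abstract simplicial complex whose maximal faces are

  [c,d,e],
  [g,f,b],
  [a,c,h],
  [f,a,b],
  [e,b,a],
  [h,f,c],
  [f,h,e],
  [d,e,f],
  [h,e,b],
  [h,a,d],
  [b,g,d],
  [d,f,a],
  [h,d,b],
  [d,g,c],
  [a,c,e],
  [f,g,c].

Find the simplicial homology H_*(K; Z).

H_0 ≅ Z,  H_1 ≅ Z^2,  H_2 ≅ Z.

Order the vertices as a < b < c < d < e < f < g < h. Listing each simplex with vertices in this order, K has dimension 2 with simplices:

  0-simplices (8): a, b, c, d, e, f, g, h
  1-simplices (24): ab, ac, ad, ae, af, ah, bd, be, bf, bg, bh, cd, ce, cf, cg, ch, de, df, dg, dh, ef, eh, fg, fh
  2-simplices (16): abe, abf, ace, ach, adf, adh, bdg, bdh, beh, bfg, cde, cdg, cfg, cfh, def, efh

Hence C_0 ≅ Z^8, C_1 ≅ Z^24, C_2 ≅ Z^16.

Boundary ∂_1: C_1 → C_0 is given by ∂[p,q] = [q] − [p].
This gives a 8×24 integer matrix of rank 7; reducing to Smith normal form yields diagonal entries (1,1,1,1,1,1,1).

The boundary map ∂_2: C_2 → C_1 maps a triangle to the signed sum of its edges. For instance
  ∂cfg = fg − cg + cf,
  ∂cde = de − ce + cd.
This gives a 24×16 integer matrix of rank 15; reducing to Smith normal form yields diagonal entries (1,1,1,1,1,1,1,1,1,1,1,1,1,1,1).

Now H_k = ker ∂_k / im ∂_{k+1}, so:

  H_0: rank C_0 − rank ∂_1 = 8 − 7 = 1, and the invariant factors of ∂_1 are all 1, so H_0 = Z.
  H_1: rank ker ∂_1 − rank ∂_2 = (24 − 7) − 15 = 2, and the invariant factors of ∂_2 are all 1, so H_1 = Z^2.
  H_2: rank ker ∂_2 − rank ∂_3 = (16 − 15) − 0 = 1, and there is no ∂_3, so H_2 = Z.

(K is a triangulation of the torus T^2.)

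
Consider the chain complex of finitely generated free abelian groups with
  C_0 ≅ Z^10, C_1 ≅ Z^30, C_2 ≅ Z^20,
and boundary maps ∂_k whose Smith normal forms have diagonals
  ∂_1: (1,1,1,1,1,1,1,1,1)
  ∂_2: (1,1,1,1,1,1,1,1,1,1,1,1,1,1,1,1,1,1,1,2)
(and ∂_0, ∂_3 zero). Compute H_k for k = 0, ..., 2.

H_0 = Z,  H_1 = Z ⊕ Z/2,  H_2 = 0.

H_0: b_0 = 10 − 0 − 9 = 1; torsion from ∂_1 factors > 1: none. So H_0 = Z.
H_1: b_1 = 30 − 9 − 20 = 1; torsion from ∂_2 factors > 1: [2]. So H_1 = Z ⊕ Z/2.
H_2: b_2 = 20 − 20 − 0 = 0; torsion from ∂_3 factors > 1: none. So H_2 = 0.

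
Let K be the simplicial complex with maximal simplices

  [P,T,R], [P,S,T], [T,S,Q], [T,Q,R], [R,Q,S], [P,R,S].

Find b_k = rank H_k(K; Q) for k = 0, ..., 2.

Take the total order P < Q < R < S < T on the vertex set. Then K (dimension 2) consists of the simplices:

  0-simplices (5): P, Q, R, S, T
  1-simplices (9): PR, PS, PT, QR, QS, QT, RS, RT, ST
  2-simplices (6): PRS, PRT, PST, QRS, QRT, QST

so the chain groups are C_0 ≅ Z^5, C_1 ≅ Z^9, C_2 ≅ Z^6.

The boundary map ∂_1: C_1 → C_0 maps an edge to its endpoints' difference, ∂[p,q] = q − p. For instance
  ∂RT = T − R.
This gives a 5×9 integer matrix of rank 4; reducing to Smith normal form yields diagonal entries (1,1,1,1).

∂_2: C_2 → C_1 acts by ∂[p,q,r] = [q,r] − [p,r] + [p,q]. For instance
  ∂PRS = RS − PS + PR,
  ∂PST = ST − PT + PS.
This gives a 9×6 integer matrix of rank 5; reducing to Smith normal form yields diagonal entries (1,1,1,1,1).

Reading off H_k = ker ∂_k / im ∂_{k+1}:

  H_0: rank C_0 − rank ∂_1 = 5 − 4 = 1, and the invariant factors of ∂_1 are all 1, so H_0 = Z.
  H_1: rank ker ∂_1 − rank ∂_2 = (9 − 4) − 5 = 0, and the invariant factors of ∂_2 are all 1, so H_1 = 0.
  H_2: rank ker ∂_2 − rank ∂_3 = (6 − 5) − 0 = 1, and there is no ∂_3, so H_2 = Z.

(K is a triangulation of the 2-sphere S^2.)

Hence the Betti numbers are b_0 = 1, b_1 = 0, b_2 = 1.

b_0 = 1, b_1 = 0, b_2 = 1.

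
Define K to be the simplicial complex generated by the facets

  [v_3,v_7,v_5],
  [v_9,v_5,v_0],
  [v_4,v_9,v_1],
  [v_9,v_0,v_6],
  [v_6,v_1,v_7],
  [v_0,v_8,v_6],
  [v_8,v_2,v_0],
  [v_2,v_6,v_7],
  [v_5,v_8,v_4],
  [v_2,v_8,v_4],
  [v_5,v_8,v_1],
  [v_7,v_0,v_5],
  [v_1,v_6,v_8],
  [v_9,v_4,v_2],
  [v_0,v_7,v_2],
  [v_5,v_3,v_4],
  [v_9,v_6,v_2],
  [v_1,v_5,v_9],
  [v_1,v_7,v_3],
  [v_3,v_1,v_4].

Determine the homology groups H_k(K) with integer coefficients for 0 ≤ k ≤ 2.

H_0 = Z,  H_1 = Z × Z/2,  H_2 = 0.

We work with the vertex ordering v_0 < v_1 < v_2 < v_3 < v_4 < v_5 < v_6 < v_7 < v_8 < v_9. The simplices of K, each written with vertices in increasing order, are:

  0-simplices (10): [v_0], [v_1], [v_2], [v_3], [v_4], [v_5], [v_6], [v_7], [v_8], [v_9]
  1-simplices (30): (30 of them)
  2-simplices (20): (20 of them)

so the chain groups are C_0 ≅ Z^10, C_1 ≅ Z^30, C_2 ≅ Z^20.

∂_1: C_1 → C_0 sends each edge [p,q] (with p < q) to q − p. For instance
  ∂[v_1,v_8] = [v_8] − [v_1].
The resulting 10×30 matrix has rank 9, and its Smith normal form has invariant factors (1,1,1,1,1,1,1,1,1).

∂_2: C_2 → C_1 maps a triangle to the signed sum of its edges. For instance
  ∂[v_1,v_3,v_4] = [v_3,v_4] − [v_1,v_4] + [v_1,v_3],
  ∂[v_0,v_6,v_9] = [v_6,v_9] − [v_0,v_9] + [v_0,v_6].
This gives a 30×20 integer matrix of rank 20; reducing to Smith normal form yields diagonal entries (1,1,1,1,1,1,1,1,1,1,1,1,1,1,1,1,1,1,1,2).

From H_k ≅ ker(∂_k) / im(∂_{k+1}) we obtain:

  H_0: rank C_0 − rank ∂_1 = 10 − 9 = 1, and the invariant factors of ∂_1 are all 1, so H_0 ≅ Z.
  H_1: rank ker ∂_1 − rank ∂_2 = (30 − 9) − 20 = 1, and ∂_2 has invariant factor 2 > 1, so H_1 ≅ Z × Z/2.
  H_2: rank ker ∂_2 − rank ∂_3 = (20 − 20) − 0 = 0, and there is no ∂_3, so H_2 ≅ 0.

As a check, the Euler characteristic is 10 − 30 + 20 = 0, which agrees with 1 − 1 + 0 = 0.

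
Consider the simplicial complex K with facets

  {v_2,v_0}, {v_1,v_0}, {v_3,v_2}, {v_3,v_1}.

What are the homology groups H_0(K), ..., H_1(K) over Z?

Order the vertices as v_0 < v_1 < v_2 < v_3. Listing each simplex with vertices in this order, K has dimension 1 with simplices:

  0-simplices (4): [v_0], [v_1], [v_2], [v_3]
  1-simplices (4): [v_0,v_1], [v_0,v_2], [v_1,v_3], [v_2,v_3]

so the chain groups are C_0 ≅ Z^4, C_1 ≅ Z^4.

∂_1: C_1 → C_0 is given by ∂[p,q] = [q] − [p].
The 4×4 boundary matrix has rank 3 and Smith normal form diag(1,1,1).

Reading off H_k = ker ∂_k / im ∂_{k+1}:

  H_0: rank C_0 − rank ∂_1 = 4 − 3 = 1, and the invariant factors of ∂_1 are all 1, so H_0 = Z.
  H_1: rank ker ∂_1 − rank ∂_2 = (4 − 3) − 0 = 1, and there is no ∂_2, so H_1 = Z.

As a check, the Euler characteristic is 4 − 4 = 0, which agrees with 1 − 1 = 0.

H_0 ≅ Z,  H_1 ≅ Z.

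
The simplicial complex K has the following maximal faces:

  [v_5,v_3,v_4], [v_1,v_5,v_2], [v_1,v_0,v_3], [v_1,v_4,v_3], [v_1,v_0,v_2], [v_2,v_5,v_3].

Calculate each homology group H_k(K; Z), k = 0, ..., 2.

Take the total order v_0 < v_1 < v_2 < v_3 < v_4 < v_5 on the vertex set. Then K (dimension 2) consists of the simplices:

  0-simplices (6): [v_0], [v_1], [v_2], [v_3], [v_4], [v_5]
  1-simplices (12): [v_0,v_1], [v_0,v_2], [v_0,v_3], [v_1,v_2], [v_1,v_3], [v_1,v_4], [v_1,v_5], [v_2,v_3], [v_2,v_5], [v_3,v_4], [v_3,v_5], [v_4,v_5]
  2-simplices (6): [v_0,v_1,v_2], [v_0,v_1,v_3], [v_1,v_2,v_5], [v_1,v_3,v_4], [v_2,v_3,v_5], [v_3,v_4,v_5]

Hence C_0 ≅ Z^6, C_1 ≅ Z^12, C_2 ≅ Z^6.

The boundary map ∂_1: C_1 → C_0 is given by ∂[p,q] = [q] − [p].
The 6×12 boundary matrix has rank 5 and Smith normal form diag(1,1,1,1,1).

Boundary ∂_2: C_2 → C_1 maps a triangle to the signed sum of its edges. For instance
  ∂[v_1,v_3,v_4] = [v_3,v_4] − [v_1,v_4] + [v_1,v_3],
  ∂[v_0,v_1,v_2] = [v_1,v_2] − [v_0,v_2] + [v_0,v_1].
This gives a 12×6 integer matrix of rank 6; reducing to Smith normal form yields diagonal entries (1,1,1,1,1,1).

Computing H_k = (kernel of ∂_k) / (image of ∂_{k+1}):

  H_0: rank C_0 − rank ∂_1 = 6 − 5 = 1, and the invariant factors of ∂_1 are all 1, so H_0 ≅ Z.
  H_1: rank ker ∂_1 − rank ∂_2 = (12 − 5) − 6 = 1, and the invariant factors of ∂_2 are all 1, so H_1 ≅ Z.
  H_2: rank ker ∂_2 − rank ∂_3 = (6 − 6) − 0 = 0, and there is no ∂_3, so H_2 ≅ 0.

As a check, the Euler characteristic is 6 − 12 + 6 = 0, which agrees with 1 − 1 + 0 = 0.
(K is a triangulation of the cylinder S^1 x I.)

H_0 = Z,  H_1 = Z,  H_2 = 0.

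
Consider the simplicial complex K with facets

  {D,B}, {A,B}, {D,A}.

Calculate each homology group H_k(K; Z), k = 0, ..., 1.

Take the total order A < B < D on the vertex set. Then K (dimension 1) consists of the simplices:

  0-simplices (3): A, B, D
  1-simplices (3): AB, AD, BD

Hence C_0 ≅ Z^3, C_1 ≅ Z^3.

Boundary ∂_1: C_1 → C_0 sends each edge [p,q] (with p < q) to q − p.
The resulting 3×3 matrix has rank 2, and its Smith normal form has invariant factors (1,1).

From H_k ≅ ker(∂_k) / im(∂_{k+1}) we obtain:

  H_0: rank C_0 − rank ∂_1 = 3 − 2 = 1, and the invariant factors of ∂_1 are all 1, so H_0 ≅ Z.
  H_1: rank ker ∂_1 − rank ∂_2 = (3 − 2) − 0 = 1, and there is no ∂_2, so H_1 ≅ Z.

(K is a triangulation of the circle S^1.)

H_0 = Z,  H_1 = Z.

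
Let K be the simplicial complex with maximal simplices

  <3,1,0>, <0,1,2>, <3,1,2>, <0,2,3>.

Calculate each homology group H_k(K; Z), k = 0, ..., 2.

H_0 = Z,  H_1 = 0,  H_2 = Z.

We work with the vertex ordering 0 < 1 < 2 < 3. The simplices of K, each written with vertices in increasing order, are:

  0-simplices (4): [0], [1], [2], [3]
  1-simplices (6): [0,1], [0,2], [0,3], [1,2], [1,3], [2,3]
  2-simplices (4): [0,1,2], [0,1,3], [0,2,3], [1,2,3]

giving chain groups C_0 ≅ Z^4, C_1 ≅ Z^6, C_2 ≅ Z^4.

The boundary map ∂_1: C_1 → C_0 is given by ∂[p,q] = [q] − [p].
The resulting 4×6 matrix has rank 3, and its Smith normal form has invariant factors (1,1,1).

The boundary map ∂_2: C_2 → C_1 maps a triangle to the signed sum of its edges. For instance
  ∂[0,2,3] = [2,3] − [0,3] + [0,2],
  ∂[0,1,3] = [1,3] − [0,3] + [0,1].
As a 6×4 matrix over Z this has rank 3, with invariant factors (1,1,1).

From H_k ≅ ker(∂_k) / im(∂_{k+1}) we obtain:

  H_0: rank C_0 − rank ∂_1 = 4 − 3 = 1, and the invariant factors of ∂_1 are all 1, so H_0 ≅ Z.
  H_1: rank ker ∂_1 − rank ∂_2 = (6 − 3) − 3 = 0, and the invariant factors of ∂_2 are all 1, so H_1 ≅ 0.
  H_2: rank ker ∂_2 − rank ∂_3 = (4 − 3) − 0 = 1, and there is no ∂_3, so H_2 ≅ Z.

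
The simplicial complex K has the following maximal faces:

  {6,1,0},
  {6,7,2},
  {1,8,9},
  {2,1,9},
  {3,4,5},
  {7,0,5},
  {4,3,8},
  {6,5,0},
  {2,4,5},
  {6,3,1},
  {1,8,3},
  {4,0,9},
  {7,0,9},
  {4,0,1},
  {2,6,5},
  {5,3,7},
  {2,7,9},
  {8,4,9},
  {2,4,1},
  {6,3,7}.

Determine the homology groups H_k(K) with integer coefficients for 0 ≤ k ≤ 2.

H_0 = Z,  H_1 = Z ⊕ Z/2,  H_2 = 0.

Order the vertices as 0 < 1 < 2 < 3 < 4 < 5 < 6 < 7 < 8 < 9. Listing each simplex with vertices in this order, K has dimension 2 with simplices:

  0-simplices (10): [0], [1], [2], [3], [4], [5], [6], [7], [8], [9]
  1-simplices (30): (30 of them)
  2-simplices (20): (20 of them)

so the chain groups are C_0 ≅ Z^10, C_1 ≅ Z^30, C_2 ≅ Z^20.

The boundary map ∂_1: C_1 → C_0 sends each edge [p,q] (with p < q) to q − p.
The 10×30 boundary matrix has rank 9 and Smith normal form diag(1,1,1,1,1,1,1,1,1).

Boundary ∂_2: C_2 → C_1 maps a triangle to the signed sum of its edges. For instance
  ∂[0,1,6] = [1,6] − [0,6] + [0,1],
  ∂[0,5,6] = [5,6] − [0,6] + [0,5].
The resulting 30×20 matrix has rank 20, and its Smith normal form has invariant factors (1,1,1,1,1,1,1,1,1,1,1,1,1,1,1,1,1,1,1,2).

Reading off H_k = ker ∂_k / im ∂_{k+1}:

  H_0: rank C_0 − rank ∂_1 = 10 − 9 = 1, and the invariant factors of ∂_1 are all 1, so H_0 = Z.
  H_1: rank ker ∂_1 − rank ∂_2 = (30 − 9) − 20 = 1, and ∂_2 has invariant factor 2 > 1, so H_1 = Z ⊕ Z/2.
  H_2: rank ker ∂_2 − rank ∂_3 = (20 − 20) − 0 = 0, and there is no ∂_3, so H_2 = 0.

(K is a triangulation of the Klein bottle.)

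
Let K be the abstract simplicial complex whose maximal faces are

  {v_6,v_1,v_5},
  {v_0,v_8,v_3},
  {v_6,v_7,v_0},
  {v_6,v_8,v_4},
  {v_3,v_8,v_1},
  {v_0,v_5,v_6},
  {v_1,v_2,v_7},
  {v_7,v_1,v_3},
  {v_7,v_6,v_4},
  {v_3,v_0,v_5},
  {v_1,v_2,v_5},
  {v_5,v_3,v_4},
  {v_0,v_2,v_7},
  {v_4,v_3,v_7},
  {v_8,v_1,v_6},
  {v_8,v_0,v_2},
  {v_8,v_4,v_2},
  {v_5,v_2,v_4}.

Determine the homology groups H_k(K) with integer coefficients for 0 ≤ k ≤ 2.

We work with the vertex ordering v_0 < v_1 < v_2 < v_3 < v_4 < v_5 < v_6 < v_7 < v_8. The simplices of K, each written with vertices in increasing order, are:

  0-simplices (9): [v_0], [v_1], [v_2], [v_3], [v_4], [v_5], [v_6], [v_7], [v_8]
  1-simplices (27): (27 of them)
  2-simplices (18): (18 of them)

so the chain groups are C_0 ≅ Z^9, C_1 ≅ Z^27, C_2 ≅ Z^18.

Boundary ∂_1: C_1 → C_0 is given by ∂[p,q] = [q] − [p]. For instance
  ∂[v_1,v_3] = [v_3] − [v_1].
The 9×27 boundary matrix has rank 8 and Smith normal form diag(1,1,1,1,1,1,1,1).

Boundary ∂_2: C_2 → C_1 acts by ∂[p,q,r] = [q,r] − [p,r] + [p,q]. For instance
  ∂[v_0,v_6,v_7] = [v_6,v_7] − [v_0,v_7] + [v_0,v_6],
  ∂[v_1,v_5,v_6] = [v_5,v_6] − [v_1,v_6] + [v_1,v_5].
As a 27×18 matrix over Z this has rank 17, with invariant factors (1,1,1,1,1,1,1,1,1,1,1,1,1,1,1,1,1).

Computing H_k = (kernel of ∂_k) / (image of ∂_{k+1}):

  H_0: rank C_0 − rank ∂_1 = 9 − 8 = 1, and the invariant factors of ∂_1 are all 1, so H_0 ≅ Z.
  H_1: rank ker ∂_1 − rank ∂_2 = (27 − 8) − 17 = 2, and the invariant factors of ∂_2 are all 1, so H_1 ≅ Z^2.
  H_2: rank ker ∂_2 − rank ∂_3 = (18 − 17) − 0 = 1, and there is no ∂_3, so H_2 ≅ Z.

H_0 ≅ Z,  H_1 ≅ Z^2,  H_2 ≅ Z.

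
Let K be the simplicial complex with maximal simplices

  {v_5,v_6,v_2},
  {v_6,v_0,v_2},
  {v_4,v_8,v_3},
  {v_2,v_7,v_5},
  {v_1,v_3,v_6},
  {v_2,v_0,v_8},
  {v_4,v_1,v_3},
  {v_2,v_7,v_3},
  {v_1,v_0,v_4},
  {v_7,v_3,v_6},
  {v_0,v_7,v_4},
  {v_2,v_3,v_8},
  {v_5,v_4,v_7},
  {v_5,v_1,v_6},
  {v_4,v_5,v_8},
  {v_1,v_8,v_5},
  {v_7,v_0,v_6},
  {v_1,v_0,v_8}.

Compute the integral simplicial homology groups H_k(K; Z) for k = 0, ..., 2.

H_0 ≅ Z,  H_1 ≅ Z ⊕ Z/2,  H_2 = 0.

Order the vertices as v_0 < v_1 < v_2 < v_3 < v_4 < v_5 < v_6 < v_7 < v_8. Listing each simplex with vertices in this order, K has dimension 2 with simplices:

  0-simplices (9): [v_0], [v_1], [v_2], [v_3], [v_4], [v_5], [v_6], [v_7], [v_8]
  1-simplices (27): (27 of them)
  2-simplices (18): (18 of them)

giving chain groups C_0 ≅ Z^9, C_1 ≅ Z^27, C_2 ≅ Z^18.

∂_1: C_1 → C_0 maps an edge to its endpoints' difference, ∂[p,q] = q − p. For instance
  ∂[v_1,v_6] = [v_6] − [v_1].
The 9×27 boundary matrix has rank 8 and Smith normal form diag(1,1,1,1,1,1,1,1).

The boundary map ∂_2: C_2 → C_1 maps a triangle to the signed sum of its edges. For instance
  ∂[v_0,v_1,v_4] = [v_1,v_4] − [v_0,v_4] + [v_0,v_1],
  ∂[v_3,v_6,v_7] = [v_6,v_7] − [v_3,v_7] + [v_3,v_6].
The resulting 27×18 matrix has rank 18, and its Smith normal form has invariant factors (1,1,1,1,1,1,1,1,1,1,1,1,1,1,1,1,1,2).

Now H_k = ker ∂_k / im ∂_{k+1}, so:

  H_0: rank C_0 − rank ∂_1 = 9 − 8 = 1, and the invariant factors of ∂_1 are all 1, so H_0 ≅ Z.
  H_1: rank ker ∂_1 − rank ∂_2 = (27 − 8) − 18 = 1, and ∂_2 has invariant factor 2 > 1, so H_1 ≅ Z ⊕ Z/2.
  H_2: rank ker ∂_2 − rank ∂_3 = (18 − 18) − 0 = 0, and there is no ∂_3, so H_2 ≅ 0.

As a check, the Euler characteristic is 9 − 27 + 18 = 0, which agrees with 1 − 1 + 0 = 0.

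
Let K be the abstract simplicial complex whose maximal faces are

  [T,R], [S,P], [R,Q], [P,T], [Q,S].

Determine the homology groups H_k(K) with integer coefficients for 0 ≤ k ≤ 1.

We work with the vertex ordering P < Q < R < S < T. The simplices of K, each written with vertices in increasing order, are:

  0-simplices (5): P, Q, R, S, T
  1-simplices (5): PS, PT, QR, QS, RT

giving chain groups C_0 ≅ Z^5, C_1 ≅ Z^5.

The boundary map ∂_1: C_1 → C_0 maps an edge to its endpoints' difference, ∂[p,q] = q − p. For instance
  ∂PS = S − P.
The resulting 5×5 matrix has rank 4, and its Smith normal form has invariant factors (1,1,1,1).

Reading off H_k = ker ∂_k / im ∂_{k+1}:

  H_0: rank C_0 − rank ∂_1 = 5 − 4 = 1, and the invariant factors of ∂_1 are all 1, so H_0 ≅ Z.
  H_1: rank ker ∂_1 − rank ∂_2 = (5 − 4) − 0 = 1, and there is no ∂_2, so H_1 ≅ Z.

H_0 = Z,  H_1 = Z.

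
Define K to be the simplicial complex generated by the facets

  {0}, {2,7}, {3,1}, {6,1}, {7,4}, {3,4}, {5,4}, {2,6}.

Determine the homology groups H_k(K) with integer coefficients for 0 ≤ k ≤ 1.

H_0 = Z^2,  H_1 = Z.

K has 8 vertices, 7 edges.
rank ∂_0 = 0, rank ∂_1 = 6 ⇒ b_0 = 8 − 0 − 6 = 2; all invariant factors of ∂_1 are 1 so no torsion. So H_0 = Z^2.
rank ∂_1 = 6, rank ∂_2 = 0 ⇒ b_1 = 7 − 6 − 0 = 1. So H_1 = Z.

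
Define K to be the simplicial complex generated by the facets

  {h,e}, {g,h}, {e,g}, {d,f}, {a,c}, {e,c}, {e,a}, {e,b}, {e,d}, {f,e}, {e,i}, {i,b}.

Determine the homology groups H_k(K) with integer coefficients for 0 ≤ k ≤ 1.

H_0 ≅ Z,  H_1 ≅ Z^4.

Order the vertices as a < b < c < d < e < f < g < h < i. Listing each simplex with vertices in this order, K has dimension 1 with simplices:

  0-simplices (9): a, b, c, d, e, f, g, h, i
  1-simplices (12): ac, ae, be, bi, ce, de, df, ef, eg, eh, ei, gh

Hence C_0 ≅ Z^9, C_1 ≅ Z^12.

Boundary ∂_1: C_1 → C_0 is given by ∂[p,q] = [q] − [p].
The 9×12 boundary matrix has rank 8 and Smith normal form diag(1,1,1,1,1,1,1,1).

Computing H_k = (kernel of ∂_k) / (image of ∂_{k+1}):

  H_0: rank C_0 − rank ∂_1 = 9 − 8 = 1, and the invariant factors of ∂_1 are all 1, so H_0 ≅ Z.
  H_1: rank ker ∂_1 − rank ∂_2 = (12 − 8) − 0 = 4, and there is no ∂_2, so H_1 ≅ Z^4.

(K is a triangulation of a wedge of 4 circles.)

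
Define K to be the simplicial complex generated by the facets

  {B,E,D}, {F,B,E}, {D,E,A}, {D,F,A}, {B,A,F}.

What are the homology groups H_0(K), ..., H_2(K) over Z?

Order the vertices as A < B < D < E < F. Listing each simplex with vertices in this order, K has dimension 2 with simplices:

  0-simplices (5): A, B, D, E, F
  1-simplices (10): AB, AD, AE, AF, BD, BE, BF, DE, DF, EF
  2-simplices (5): ABF, ADE, ADF, BDE, BEF

giving chain groups C_0 ≅ Z^5, C_1 ≅ Z^10, C_2 ≅ Z^5.

∂_1: C_1 → C_0 sends each edge [p,q] (with p < q) to q − p.
This gives a 5×10 integer matrix of rank 4; reducing to Smith normal form yields diagonal entries (1,1,1,1).

∂_2: C_2 → C_1 sends each 2-simplex [p,q,r] to [q,r] − [p,r] + [p,q]. For instance
  ∂ADF = DF − AF + AD,
  ∂BDE = DE − BE + BD.
This gives a 10×5 integer matrix of rank 5; reducing to Smith normal form yields diagonal entries (1,1,1,1,1).

From H_k ≅ ker(∂_k) / im(∂_{k+1}) we obtain:

  H_0: rank C_0 − rank ∂_1 = 5 − 4 = 1, and the invariant factors of ∂_1 are all 1, so H_0 ≅ Z.
  H_1: rank ker ∂_1 − rank ∂_2 = (10 − 4) − 5 = 1, and the invariant factors of ∂_2 are all 1, so H_1 ≅ Z.
  H_2: rank ker ∂_2 − rank ∂_3 = (5 − 5) − 0 = 0, and there is no ∂_3, so H_2 ≅ 0.

As a check, the Euler characteristic is 5 − 10 + 5 = 0, which agrees with 1 − 1 + 0 = 0.

H_0 = Z,  H_1 = Z,  H_2 = 0.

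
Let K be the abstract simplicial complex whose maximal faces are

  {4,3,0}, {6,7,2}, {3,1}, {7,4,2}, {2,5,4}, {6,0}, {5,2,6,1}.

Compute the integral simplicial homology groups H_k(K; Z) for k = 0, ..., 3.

H_0 ≅ Z,  H_1 ≅ Z^2,  H_2 = 0,  H_3 = 0.

We work with the vertex ordering 0 < 1 < 2 < 3 < 4 < 5 < 6 < 7. The simplices of K, each written with vertices in increasing order, are:

  0-simplices (8): [0], [1], [2], [3], [4], [5], [6], [7]
  1-simplices (16): [0,3], [0,4], [0,6], [1,2], [1,3], [1,5], [1,6], [2,4], [2,5], [2,6], [2,7], [3,4], [4,5], [4,7], [5,6], [6,7]
  2-simplices (8): [0,3,4], [1,2,5], [1,2,6], [1,5,6], [2,4,5], [2,4,7], [2,5,6], [2,6,7]
  3-simplices (1): [1,2,5,6]

giving chain groups C_0 ≅ Z^8, C_1 ≅ Z^16, C_2 ≅ Z^8, C_3 ≅ Z^1.

Boundary ∂_1: C_1 → C_0 maps an edge to its endpoints' difference, ∂[p,q] = q − p. For instance
  ∂[0,6] = [6] − [0].
The 8×16 boundary matrix has rank 7 and Smith normal form diag(1,1,1,1,1,1,1).

The boundary map ∂_2: C_2 → C_1 sends each 2-simplex [p,q,r] to [q,r] − [p,r] + [p,q]. For instance
  ∂[0,3,4] = [3,4] − [0,4] + [0,3],
  ∂[1,5,6] = [5,6] − [1,6] + [1,5].
As a 16×8 matrix over Z this has rank 7, with invariant factors (1,1,1,1,1,1,1).

∂_3: C_3 → C_2 sends each 3-simplex σ to the alternating sum Σ_i (−1)^i (σ with its i-th vertex removed). For instance
  ∂[1,2,5,6] = [2,5,6] − [1,5,6] + [1,2,6] − [1,2,5].
The 8×1 boundary matrix has rank 1 and Smith normal form diag(1).

Reading off H_k = ker ∂_k / im ∂_{k+1}:

  H_0: rank C_0 − rank ∂_1 = 8 − 7 = 1, and the invariant factors of ∂_1 are all 1, so H_0 = Z.
  H_1: rank ker ∂_1 − rank ∂_2 = (16 − 7) − 7 = 2, and the invariant factors of ∂_2 are all 1, so H_1 = Z^2.
  H_2: rank ker ∂_2 − rank ∂_3 = (8 − 7) − 1 = 0, and the invariant factors of ∂_3 are all 1, so H_2 = 0.
  H_3: rank ker ∂_3 − rank ∂_4 = (1 − 1) − 0 = 0, and there is no ∂_4, so H_3 = 0.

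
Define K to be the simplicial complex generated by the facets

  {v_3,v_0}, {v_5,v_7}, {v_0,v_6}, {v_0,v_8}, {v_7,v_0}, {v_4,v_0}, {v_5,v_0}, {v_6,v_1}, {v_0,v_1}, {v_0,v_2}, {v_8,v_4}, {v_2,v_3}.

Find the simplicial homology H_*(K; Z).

H_0 ≅ Z,  H_1 ≅ Z^4.

Order the vertices as v_0 < v_1 < v_2 < v_3 < v_4 < v_5 < v_6 < v_7 < v_8. Listing each simplex with vertices in this order, K has dimension 1 with simplices:

  0-simplices (9): [v_0], [v_1], [v_2], [v_3], [v_4], [v_5], [v_6], [v_7], [v_8]
  1-simplices (12): [v_0,v_1], [v_0,v_2], [v_0,v_3], [v_0,v_4], [v_0,v_5], [v_0,v_6], [v_0,v_7], [v_0,v_8], [v_1,v_6], [v_2,v_3], [v_4,v_8], [v_5,v_7]

Hence C_0 ≅ Z^9, C_1 ≅ Z^12.

Boundary ∂_1: C_1 → C_0 maps an edge to its endpoints' difference, ∂[p,q] = q − p.
The 9×12 boundary matrix has rank 8 and Smith normal form diag(1,1,1,1,1,1,1,1).

Computing H_k = (kernel of ∂_k) / (image of ∂_{k+1}):

  H_0: rank C_0 − rank ∂_1 = 9 − 8 = 1, and the invariant factors of ∂_1 are all 1, so H_0 ≅ Z.
  H_1: rank ker ∂_1 − rank ∂_2 = (12 − 8) − 0 = 4, and there is no ∂_2, so H_1 ≅ Z^4.

As a check, the Euler characteristic is 9 − 12 = -3, which agrees with 1 − 4 = -3.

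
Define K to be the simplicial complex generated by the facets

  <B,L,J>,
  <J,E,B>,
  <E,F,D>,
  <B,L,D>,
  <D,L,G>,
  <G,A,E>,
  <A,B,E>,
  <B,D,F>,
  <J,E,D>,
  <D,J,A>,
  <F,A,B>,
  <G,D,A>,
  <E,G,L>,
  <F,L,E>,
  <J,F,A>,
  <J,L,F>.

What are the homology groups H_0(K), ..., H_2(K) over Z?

H_0 ≅ Z,  H_1 ≅ Z^2,  H_2 ≅ Z.

We work with the vertex ordering A < B < D < E < F < G < J < L. The simplices of K, each written with vertices in increasing order, are:

  0-simplices (8): A, B, D, E, F, G, J, L
  1-simplices (24): AB, AD, AE, AF, AG, AJ, BD, BE, BF, BJ, BL, DE, DF, DG, DJ, DL, EF, EG, EJ, EL, FJ, FL, GL, JL
  2-simplices (16): ABE, ABF, ADG, ADJ, AEG, AFJ, BDF, BDL, BEJ, BJL, DEF, DEJ, DGL, EFL, EGL, FJL

giving chain groups C_0 ≅ Z^8, C_1 ≅ Z^24, C_2 ≅ Z^16.

∂_1: C_1 → C_0 is given by ∂[p,q] = [q] − [p].
The resulting 8×24 matrix has rank 7, and its Smith normal form has invariant factors (1,1,1,1,1,1,1).

The boundary map ∂_2: C_2 → C_1 maps a triangle to the signed sum of its edges. For instance
  ∂ABF = BF − AF + AB,
  ∂EGL = GL − EL + EG.
As a 24×16 matrix over Z this has rank 15, with invariant factors (1,1,1,1,1,1,1,1,1,1,1,1,1,1,1).

Now H_k = ker ∂_k / im ∂_{k+1}, so:

  H_0: rank C_0 − rank ∂_1 = 8 − 7 = 1, and the invariant factors of ∂_1 are all 1, so H_0 = Z.
  H_1: rank ker ∂_1 − rank ∂_2 = (24 − 7) − 15 = 2, and the invariant factors of ∂_2 are all 1, so H_1 = Z^2.
  H_2: rank ker ∂_2 − rank ∂_3 = (16 − 15) − 0 = 1, and there is no ∂_3, so H_2 = Z.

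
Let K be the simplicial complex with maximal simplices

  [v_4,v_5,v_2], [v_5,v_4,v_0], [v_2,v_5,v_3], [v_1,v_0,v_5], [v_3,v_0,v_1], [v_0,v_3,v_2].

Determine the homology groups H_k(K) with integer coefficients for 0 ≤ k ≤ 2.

Fix the vertex order v_0 < v_1 < v_2 < v_3 < v_4 < v_5 and write every simplex with vertices in increasing order. Then dim K = 2 and the simplices of K are:

  0-simplices (6): [v_0], [v_1], [v_2], [v_3], [v_4], [v_5]
  1-simplices (12): [v_0,v_1], [v_0,v_2], [v_0,v_3], [v_0,v_4], [v_0,v_5], [v_1,v_3], [v_1,v_5], [v_2,v_3], [v_2,v_4], [v_2,v_5], [v_3,v_5], [v_4,v_5]
  2-simplices (6): [v_0,v_1,v_3], [v_0,v_1,v_5], [v_0,v_2,v_3], [v_0,v_4,v_5], [v_2,v_3,v_5], [v_2,v_4,v_5]

Hence C_0 ≅ Z^6, C_1 ≅ Z^12, C_2 ≅ Z^6.

The boundary map ∂_1: C_1 → C_0 maps an edge to its endpoints' difference, ∂[p,q] = q − p. For instance
  ∂[v_0,v_4] = [v_4] − [v_0].
The 6×12 boundary matrix has rank 5 and Smith normal form diag(1,1,1,1,1).

∂_2: C_2 → C_1 acts by ∂[p,q,r] = [q,r] − [p,r] + [p,q]. For instance
  ∂[v_0,v_1,v_3] = [v_1,v_3] − [v_0,v_3] + [v_0,v_1],
  ∂[v_2,v_4,v_5] = [v_4,v_5] − [v_2,v_5] + [v_2,v_4].
As a 12×6 matrix over Z this has rank 6, with invariant factors (1,1,1,1,1,1).

Reading off H_k = ker ∂_k / im ∂_{k+1}:

  H_0: rank C_0 − rank ∂_1 = 6 − 5 = 1, and the invariant factors of ∂_1 are all 1, so H_0 = Z.
  H_1: rank ker ∂_1 − rank ∂_2 = (12 − 5) − 6 = 1, and the invariant factors of ∂_2 are all 1, so H_1 = Z.
  H_2: rank ker ∂_2 − rank ∂_3 = (6 − 6) − 0 = 0, and there is no ∂_3, so H_2 = 0.

As a check, the Euler characteristic is 6 − 12 + 6 = 0, which agrees with 1 − 1 + 0 = 0.

H_0 = Z,  H_1 = Z,  H_2 = 0.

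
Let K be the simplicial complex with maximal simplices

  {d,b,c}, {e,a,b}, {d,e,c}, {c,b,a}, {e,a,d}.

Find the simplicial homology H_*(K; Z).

Order the vertices as a < b < c < d < e. Listing each simplex with vertices in this order, K has dimension 2 with simplices:

  0-simplices (5): a, b, c, d, e
  1-simplices (10): ab, ac, ad, ae, bc, bd, be, cd, ce, de
  2-simplices (5): abc, abe, ade, bcd, cde

giving chain groups C_0 ≅ Z^5, C_1 ≅ Z^10, C_2 ≅ Z^5.

The boundary map ∂_1: C_1 → C_0 maps an edge to its endpoints' difference, ∂[p,q] = q − p.
This gives a 5×10 integer matrix of rank 4; reducing to Smith normal form yields diagonal entries (1,1,1,1).

∂_2: C_2 → C_1 acts by ∂[p,q,r] = [q,r] − [p,r] + [p,q]. For instance
  ∂cde = de − ce + cd,
  ∂abc = bc − ac + ab.
The resulting 10×5 matrix has rank 5, and its Smith normal form has invariant factors (1,1,1,1,1).

Now H_k = ker ∂_k / im ∂_{k+1}, so:

  H_0: rank C_0 − rank ∂_1 = 5 − 4 = 1, and the invariant factors of ∂_1 are all 1, so H_0 ≅ Z.
  H_1: rank ker ∂_1 − rank ∂_2 = (10 − 4) − 5 = 1, and the invariant factors of ∂_2 are all 1, so H_1 ≅ Z.
  H_2: rank ker ∂_2 − rank ∂_3 = (5 − 5) − 0 = 0, and there is no ∂_3, so H_2 ≅ 0.

As a check, the Euler characteristic is 5 − 10 + 5 = 0, which agrees with 1 − 1 + 0 = 0.
(K is a triangulation of the Möbius band.)

H_0 ≅ Z,  H_1 ≅ Z,  H_2 = 0.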